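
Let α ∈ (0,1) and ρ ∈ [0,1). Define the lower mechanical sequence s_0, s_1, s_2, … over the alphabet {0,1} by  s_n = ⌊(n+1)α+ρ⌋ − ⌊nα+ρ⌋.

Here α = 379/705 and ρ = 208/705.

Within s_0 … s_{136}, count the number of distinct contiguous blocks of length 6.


t_n = ⌊(n·379+208)/705⌋ for n = 0 … 137:
  n=0…9: ⌊208/705⌋=0 ⌊587/705⌋=0 ⌊966/705⌋=1 ⌊1345/705⌋=1 ⌊1724/705⌋=2 ⌊2103/705⌋=2 ⌊2482/705⌋=3 ⌊2861/705⌋=4 ⌊3240/705⌋=4 ⌊3619/705⌋=5
  n=10…19: ⌊3998/705⌋=5 ⌊4377/705⌋=6 ⌊4756/705⌋=6 ⌊5135/705⌋=7 ⌊5514/705⌋=7 ⌊5893/705⌋=8 ⌊6272/705⌋=8 ⌊6651/705⌋=9 ⌊7030/705⌋=9 ⌊7409/705⌋=10
  n=20…29: ⌊7788/705⌋=11 ⌊8167/705⌋=11 ⌊8546/705⌋=12 ⌊8925/705⌋=12 ⌊9304/705⌋=13 ⌊9683/705⌋=13 ⌊10062/705⌋=14 ⌊10441/705⌋=14 ⌊10820/705⌋=15 ⌊11199/705⌋=15
  n=30…39: ⌊11578/705⌋=16 ⌊11957/705⌋=16 ⌊12336/705⌋=17 ⌊12715/705⌋=18 ⌊13094/705⌋=18 ⌊13473/705⌋=19 ⌊13852/705⌋=19 ⌊14231/705⌋=20 ⌊14610/705⌋=20 ⌊14989/705⌋=21
  n=40…49: ⌊15368/705⌋=21 ⌊15747/705⌋=22 ⌊16126/705⌋=22 ⌊16505/705⌋=23 ⌊16884/705⌋=23 ⌊17263/705⌋=24 ⌊17642/705⌋=25 ⌊18021/705⌋=25 ⌊18400/705⌋=26 ⌊18779/705⌋=26
  n=50…59: ⌊19158/705⌋=27 ⌊19537/705⌋=27 ⌊19916/705⌋=28 ⌊20295/705⌋=28 ⌊20674/705⌋=29 ⌊21053/705⌋=29 ⌊21432/705⌋=30 ⌊21811/705⌋=30 ⌊22190/705⌋=31 ⌊22569/705⌋=32
  n=60…69: ⌊22948/705⌋=32 ⌊23327/705⌋=33 ⌊23706/705⌋=33 ⌊24085/705⌋=34 ⌊24464/705⌋=34 ⌊24843/705⌋=35 ⌊25222/705⌋=35 ⌊25601/705⌋=36 ⌊25980/705⌋=36 ⌊26359/705⌋=37
  n=70…79: ⌊26738/705⌋=37 ⌊27117/705⌋=38 ⌊27496/705⌋=39 ⌊27875/705⌋=39 ⌊28254/705⌋=40 ⌊28633/705⌋=40 ⌊29012/705⌋=41 ⌊29391/705⌋=41 ⌊29770/705⌋=42 ⌊30149/705⌋=42
  n=80…89: ⌊30528/705⌋=43 ⌊30907/705⌋=43 ⌊31286/705⌋=44 ⌊31665/705⌋=44 ⌊32044/705⌋=45 ⌊32423/705⌋=45 ⌊32802/705⌋=46 ⌊33181/705⌋=47 ⌊33560/705⌋=47 ⌊33939/705⌋=48
  n=90…99: ⌊34318/705⌋=48 ⌊34697/705⌋=49 ⌊35076/705⌋=49 ⌊35455/705⌋=50 ⌊35834/705⌋=50 ⌊36213/705⌋=51 ⌊36592/705⌋=51 ⌊36971/705⌋=52 ⌊37350/705⌋=52 ⌊37729/705⌋=53
  n=100…109: ⌊38108/705⌋=54 ⌊38487/705⌋=54 ⌊38866/705⌋=55 ⌊39245/705⌋=55 ⌊39624/705⌋=56 ⌊40003/705⌋=56 ⌊40382/705⌋=57 ⌊40761/705⌋=57 ⌊41140/705⌋=58 ⌊41519/705⌋=58
  n=110…119: ⌊41898/705⌋=59 ⌊42277/705⌋=59 ⌊42656/705⌋=60 ⌊43035/705⌋=61 ⌊43414/705⌋=61 ⌊43793/705⌋=62 ⌊44172/705⌋=62 ⌊44551/705⌋=63 ⌊44930/705⌋=63 ⌊45309/705⌋=64
  n=120…129: ⌊45688/705⌋=64 ⌊46067/705⌋=65 ⌊46446/705⌋=65 ⌊46825/705⌋=66 ⌊47204/705⌋=66 ⌊47583/705⌋=67 ⌊47962/705⌋=68 ⌊48341/705⌋=68 ⌊48720/705⌋=69 ⌊49099/705⌋=69
  n=130…137: ⌊49478/705⌋=70 ⌊49857/705⌋=70 ⌊50236/705⌋=71 ⌊50615/705⌋=71 ⌊50994/705⌋=72 ⌊51373/705⌋=72 ⌊51752/705⌋=73 ⌊52131/705⌋=73
s_n = t_(n+1) − t_n for n = 0 … 136 gives
prefix = 01010110101010101011010101010101101010101010110101010101011010101010101101010101010101101010101010110101010101011010101010101101010101010
slide a length-6 window over [0..5] … [131..136] (132 windows); first occurrence of each distinct factor:
  [  0..  5] 010101
  [  1..  6] 101011
  [  2..  7] 010110
  [  3..  8] 101101
  [  4..  9] 011010
  [  5.. 10] 110101
  [  6.. 11] 101010
  (the other 125 windows repeat one of these)
distinct factors: {010101, 010110, 011010, 101010, 101011, 101101, 110101}
count = 7  (Sturmian bound for length 6 is 7)

7


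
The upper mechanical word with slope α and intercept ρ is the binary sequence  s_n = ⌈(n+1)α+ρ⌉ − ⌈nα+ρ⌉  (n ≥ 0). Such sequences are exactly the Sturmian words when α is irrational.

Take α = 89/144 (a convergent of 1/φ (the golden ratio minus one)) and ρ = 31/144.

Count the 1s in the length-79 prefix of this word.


49

#1s = Σ_{n=0}^{78} s_n = Σ_{n=0}^{78} (⌈(n+1)α+ρ⌉ − ⌈nα+ρ⌉)
the sum telescopes: every ⌈nα+ρ⌉ with 0 < n < 79 appears once with + and once with −, leaving ⌈79α+ρ⌉ − ⌈0·α+ρ⌉
79α + ρ = (79·89 + 31) / 144 = 7062/144
ρ = 31/144
⌈7062/144⌉ = 50,  ⌈31/144⌉ = 1
#1s = 50 − 1 = 49


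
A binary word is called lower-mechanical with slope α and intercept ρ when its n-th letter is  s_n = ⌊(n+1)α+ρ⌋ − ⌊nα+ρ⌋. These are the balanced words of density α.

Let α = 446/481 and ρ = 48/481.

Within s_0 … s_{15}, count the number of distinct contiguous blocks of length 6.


t_n = ⌊(n·446+48)/481⌋ for n = 0 … 16:
  n=0…9: ⌊48/481⌋=0 ⌊494/481⌋=1 ⌊940/481⌋=1 ⌊1386/481⌋=2 ⌊1832/481⌋=3 ⌊2278/481⌋=4 ⌊2724/481⌋=5 ⌊3170/481⌋=6 ⌊3616/481⌋=7 ⌊4062/481⌋=8
  n=10…16: ⌊4508/481⌋=9 ⌊4954/481⌋=10 ⌊5400/481⌋=11 ⌊5846/481⌋=12 ⌊6292/481⌋=13 ⌊6738/481⌋=14 ⌊7184/481⌋=14
s_n = t_(n+1) − t_n for n = 0 … 15 gives
prefix = 1011111111111110
slide a length-6 window over [0..5] … [10..15] (11 windows); first occurrence of each distinct factor:
  [  0..  5] 101111
  [  1..  6] 011111
  [  2..  7] 111111
  [ 10.. 15] 111110
  (the other 7 windows repeat one of these)
distinct factors: {011111, 101111, 111110, 111111}
count = 4  (Sturmian bound for length 6 is 7)

4


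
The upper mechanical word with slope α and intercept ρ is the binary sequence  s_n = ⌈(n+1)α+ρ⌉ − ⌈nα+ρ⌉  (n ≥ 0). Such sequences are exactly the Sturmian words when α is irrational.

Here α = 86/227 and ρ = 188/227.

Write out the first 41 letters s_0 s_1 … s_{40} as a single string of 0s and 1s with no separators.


10010100100101001010010010100100101001001

n=0: ⌈(1·86+188)/227⌉ − ⌈(0·86+188)/227⌉ = ⌈274/227⌉ − ⌈188/227⌉ = 2 − 1 = 1
n=1: ⌈(2·86+188)/227⌉ − ⌈(1·86+188)/227⌉ = ⌈360/227⌉ − ⌈274/227⌉ = 2 − 2 = 0
n=2: ⌈(3·86+188)/227⌉ − ⌈(2·86+188)/227⌉ = ⌈446/227⌉ − ⌈360/227⌉ = 2 − 2 = 0
n=3: ⌈(4·86+188)/227⌉ − ⌈(3·86+188)/227⌉ = ⌈532/227⌉ − ⌈446/227⌉ = 3 − 2 = 1
n=4: ⌈(5·86+188)/227⌉ − ⌈(4·86+188)/227⌉ = ⌈618/227⌉ − ⌈532/227⌉ = 3 − 3 = 0
n=5: ⌈(6·86+188)/227⌉ − ⌈(5·86+188)/227⌉ = ⌈704/227⌉ − ⌈618/227⌉ = 4 − 3 = 1
n=6: ⌈(7·86+188)/227⌉ − ⌈(6·86+188)/227⌉ = ⌈790/227⌉ − ⌈704/227⌉ = 4 − 4 = 0
n=7: ⌈(8·86+188)/227⌉ − ⌈(7·86+188)/227⌉ = ⌈876/227⌉ − ⌈790/227⌉ = 4 − 4 = 0
n=8: ⌈(9·86+188)/227⌉ − ⌈(8·86+188)/227⌉ = ⌈962/227⌉ − ⌈876/227⌉ = 5 − 4 = 1
n=9: ⌈(10·86+188)/227⌉ − ⌈(9·86+188)/227⌉ = ⌈1048/227⌉ − ⌈962/227⌉ = 5 − 5 = 0
n=10: ⌈(11·86+188)/227⌉ − ⌈(10·86+188)/227⌉ = ⌈1134/227⌉ − ⌈1048/227⌉ = 5 − 5 = 0
n=11: ⌈(12·86+188)/227⌉ − ⌈(11·86+188)/227⌉ = ⌈1220/227⌉ − ⌈1134/227⌉ = 6 − 5 = 1
n=12: ⌈(13·86+188)/227⌉ − ⌈(12·86+188)/227⌉ = ⌈1306/227⌉ − ⌈1220/227⌉ = 6 − 6 = 0
n=13: ⌈(14·86+188)/227⌉ − ⌈(13·86+188)/227⌉ = ⌈1392/227⌉ − ⌈1306/227⌉ = 7 − 6 = 1
n=14: ⌈(15·86+188)/227⌉ − ⌈(14·86+188)/227⌉ = ⌈1478/227⌉ − ⌈1392/227⌉ = 7 − 7 = 0
n=15: ⌈(16·86+188)/227⌉ − ⌈(15·86+188)/227⌉ = ⌈1564/227⌉ − ⌈1478/227⌉ = 7 − 7 = 0
n=16: ⌈(17·86+188)/227⌉ − ⌈(16·86+188)/227⌉ = ⌈1650/227⌉ − ⌈1564/227⌉ = 8 − 7 = 1
n=17: ⌈(18·86+188)/227⌉ − ⌈(17·86+188)/227⌉ = ⌈1736/227⌉ − ⌈1650/227⌉ = 8 − 8 = 0
n=18: ⌈(19·86+188)/227⌉ − ⌈(18·86+188)/227⌉ = ⌈1822/227⌉ − ⌈1736/227⌉ = 9 − 8 = 1
n=19: ⌈(20·86+188)/227⌉ − ⌈(19·86+188)/227⌉ = ⌈1908/227⌉ − ⌈1822/227⌉ = 9 − 9 = 0
n=20: ⌈(21·86+188)/227⌉ − ⌈(20·86+188)/227⌉ = ⌈1994/227⌉ − ⌈1908/227⌉ = 9 − 9 = 0
n=21: ⌈(22·86+188)/227⌉ − ⌈(21·86+188)/227⌉ = ⌈2080/227⌉ − ⌈1994/227⌉ = 10 − 9 = 1
n=22: ⌈(23·86+188)/227⌉ − ⌈(22·86+188)/227⌉ = ⌈2166/227⌉ − ⌈2080/227⌉ = 10 − 10 = 0
n=23: ⌈(24·86+188)/227⌉ − ⌈(23·86+188)/227⌉ = ⌈2252/227⌉ − ⌈2166/227⌉ = 10 − 10 = 0
n=24: ⌈(25·86+188)/227⌉ − ⌈(24·86+188)/227⌉ = ⌈2338/227⌉ − ⌈2252/227⌉ = 11 − 10 = 1
n=25: ⌈(26·86+188)/227⌉ − ⌈(25·86+188)/227⌉ = ⌈2424/227⌉ − ⌈2338/227⌉ = 11 − 11 = 0
n=26: ⌈(27·86+188)/227⌉ − ⌈(26·86+188)/227⌉ = ⌈2510/227⌉ − ⌈2424/227⌉ = 12 − 11 = 1
n=27: ⌈(28·86+188)/227⌉ − ⌈(27·86+188)/227⌉ = ⌈2596/227⌉ − ⌈2510/227⌉ = 12 − 12 = 0
n=28: ⌈(29·86+188)/227⌉ − ⌈(28·86+188)/227⌉ = ⌈2682/227⌉ − ⌈2596/227⌉ = 12 − 12 = 0
n=29: ⌈(30·86+188)/227⌉ − ⌈(29·86+188)/227⌉ = ⌈2768/227⌉ − ⌈2682/227⌉ = 13 − 12 = 1
n=30: ⌈(31·86+188)/227⌉ − ⌈(30·86+188)/227⌉ = ⌈2854/227⌉ − ⌈2768/227⌉ = 13 − 13 = 0
n=31: ⌈(32·86+188)/227⌉ − ⌈(31·86+188)/227⌉ = ⌈2940/227⌉ − ⌈2854/227⌉ = 13 − 13 = 0
n=32: ⌈(33·86+188)/227⌉ − ⌈(32·86+188)/227⌉ = ⌈3026/227⌉ − ⌈2940/227⌉ = 14 − 13 = 1
n=33: ⌈(34·86+188)/227⌉ − ⌈(33·86+188)/227⌉ = ⌈3112/227⌉ − ⌈3026/227⌉ = 14 − 14 = 0
n=34: ⌈(35·86+188)/227⌉ − ⌈(34·86+188)/227⌉ = ⌈3198/227⌉ − ⌈3112/227⌉ = 15 − 14 = 1
n=35: ⌈(36·86+188)/227⌉ − ⌈(35·86+188)/227⌉ = ⌈3284/227⌉ − ⌈3198/227⌉ = 15 − 15 = 0
n=36: ⌈(37·86+188)/227⌉ − ⌈(36·86+188)/227⌉ = ⌈3370/227⌉ − ⌈3284/227⌉ = 15 − 15 = 0
n=37: ⌈(38·86+188)/227⌉ − ⌈(37·86+188)/227⌉ = ⌈3456/227⌉ − ⌈3370/227⌉ = 16 − 15 = 1
n=38: ⌈(39·86+188)/227⌉ − ⌈(38·86+188)/227⌉ = ⌈3542/227⌉ − ⌈3456/227⌉ = 16 − 16 = 0
n=39: ⌈(40·86+188)/227⌉ − ⌈(39·86+188)/227⌉ = ⌈3628/227⌉ − ⌈3542/227⌉ = 16 − 16 = 0
n=40: ⌈(41·86+188)/227⌉ − ⌈(40·86+188)/227⌉ = ⌈3714/227⌉ − ⌈3628/227⌉ = 17 − 16 = 1


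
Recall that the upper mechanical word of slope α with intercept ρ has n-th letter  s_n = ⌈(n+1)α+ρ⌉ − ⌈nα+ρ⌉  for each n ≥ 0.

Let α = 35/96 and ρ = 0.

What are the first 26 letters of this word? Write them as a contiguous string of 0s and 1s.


n=0: ⌈(1·35)/96⌉ − ⌈(0·35)/96⌉ = ⌈35/96⌉ − ⌈0/96⌉ = 1 − 0 = 1
n=1: ⌈(2·35)/96⌉ − ⌈(1·35)/96⌉ = ⌈70/96⌉ − ⌈35/96⌉ = 1 − 1 = 0
n=2: ⌈(3·35)/96⌉ − ⌈(2·35)/96⌉ = ⌈105/96⌉ − ⌈70/96⌉ = 2 − 1 = 1
n=3: ⌈(4·35)/96⌉ − ⌈(3·35)/96⌉ = ⌈140/96⌉ − ⌈105/96⌉ = 2 − 2 = 0
n=4: ⌈(5·35)/96⌉ − ⌈(4·35)/96⌉ = ⌈175/96⌉ − ⌈140/96⌉ = 2 − 2 = 0
n=5: ⌈(6·35)/96⌉ − ⌈(5·35)/96⌉ = ⌈210/96⌉ − ⌈175/96⌉ = 3 − 2 = 1
n=6: ⌈(7·35)/96⌉ − ⌈(6·35)/96⌉ = ⌈245/96⌉ − ⌈210/96⌉ = 3 − 3 = 0
n=7: ⌈(8·35)/96⌉ − ⌈(7·35)/96⌉ = ⌈280/96⌉ − ⌈245/96⌉ = 3 − 3 = 0
n=8: ⌈(9·35)/96⌉ − ⌈(8·35)/96⌉ = ⌈315/96⌉ − ⌈280/96⌉ = 4 − 3 = 1
n=9: ⌈(10·35)/96⌉ − ⌈(9·35)/96⌉ = ⌈350/96⌉ − ⌈315/96⌉ = 4 − 4 = 0
n=10: ⌈(11·35)/96⌉ − ⌈(10·35)/96⌉ = ⌈385/96⌉ − ⌈350/96⌉ = 5 − 4 = 1
n=11: ⌈(12·35)/96⌉ − ⌈(11·35)/96⌉ = ⌈420/96⌉ − ⌈385/96⌉ = 5 − 5 = 0
n=12: ⌈(13·35)/96⌉ − ⌈(12·35)/96⌉ = ⌈455/96⌉ − ⌈420/96⌉ = 5 − 5 = 0
n=13: ⌈(14·35)/96⌉ − ⌈(13·35)/96⌉ = ⌈490/96⌉ − ⌈455/96⌉ = 6 − 5 = 1
n=14: ⌈(15·35)/96⌉ − ⌈(14·35)/96⌉ = ⌈525/96⌉ − ⌈490/96⌉ = 6 − 6 = 0
n=15: ⌈(16·35)/96⌉ − ⌈(15·35)/96⌉ = ⌈560/96⌉ − ⌈525/96⌉ = 6 − 6 = 0
n=16: ⌈(17·35)/96⌉ − ⌈(16·35)/96⌉ = ⌈595/96⌉ − ⌈560/96⌉ = 7 − 6 = 1
n=17: ⌈(18·35)/96⌉ − ⌈(17·35)/96⌉ = ⌈630/96⌉ − ⌈595/96⌉ = 7 − 7 = 0
n=18: ⌈(19·35)/96⌉ − ⌈(18·35)/96⌉ = ⌈665/96⌉ − ⌈630/96⌉ = 7 − 7 = 0
n=19: ⌈(20·35)/96⌉ − ⌈(19·35)/96⌉ = ⌈700/96⌉ − ⌈665/96⌉ = 8 − 7 = 1
n=20: ⌈(21·35)/96⌉ − ⌈(20·35)/96⌉ = ⌈735/96⌉ − ⌈700/96⌉ = 8 − 8 = 0
n=21: ⌈(22·35)/96⌉ − ⌈(21·35)/96⌉ = ⌈770/96⌉ − ⌈735/96⌉ = 9 − 8 = 1
n=22: ⌈(23·35)/96⌉ − ⌈(22·35)/96⌉ = ⌈805/96⌉ − ⌈770/96⌉ = 9 − 9 = 0
n=23: ⌈(24·35)/96⌉ − ⌈(23·35)/96⌉ = ⌈840/96⌉ − ⌈805/96⌉ = 9 − 9 = 0
n=24: ⌈(25·35)/96⌉ − ⌈(24·35)/96⌉ = ⌈875/96⌉ − ⌈840/96⌉ = 10 − 9 = 1
n=25: ⌈(26·35)/96⌉ − ⌈(25·35)/96⌉ = ⌈910/96⌉ − ⌈875/96⌉ = 10 − 10 = 0

10100100101001001001010010


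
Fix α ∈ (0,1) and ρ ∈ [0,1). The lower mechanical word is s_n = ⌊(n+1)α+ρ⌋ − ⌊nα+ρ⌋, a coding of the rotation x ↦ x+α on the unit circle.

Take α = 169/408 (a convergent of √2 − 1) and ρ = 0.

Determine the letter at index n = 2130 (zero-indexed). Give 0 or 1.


0

(n+1)α + ρ = (2131·169) / 408 = 360139/408
nα + ρ     = (2130·169) / 408 = 359970/408
⌊360139/408⌋ = 882,  ⌊359970/408⌋ = 882
s_{2130} = 882 − 882 = 0


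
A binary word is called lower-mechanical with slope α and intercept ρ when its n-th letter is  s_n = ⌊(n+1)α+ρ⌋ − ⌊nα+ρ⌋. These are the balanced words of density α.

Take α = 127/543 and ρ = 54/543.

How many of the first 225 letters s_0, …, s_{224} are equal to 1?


52

#1s = Σ_{n=0}^{224} s_n = Σ_{n=0}^{224} (⌊(n+1)α+ρ⌋ − ⌊nα+ρ⌋)
the sum telescopes: every ⌊nα+ρ⌋ with 0 < n < 225 appears once with + and once with −, leaving ⌊225α+ρ⌋ − ⌊0·α+ρ⌋
225α + ρ = (225·127 + 54) / 543 = 28629/543
ρ = 54/543
⌊28629/543⌋ = 52,  ⌊54/543⌋ = 0
#1s = 52 − 0 = 52


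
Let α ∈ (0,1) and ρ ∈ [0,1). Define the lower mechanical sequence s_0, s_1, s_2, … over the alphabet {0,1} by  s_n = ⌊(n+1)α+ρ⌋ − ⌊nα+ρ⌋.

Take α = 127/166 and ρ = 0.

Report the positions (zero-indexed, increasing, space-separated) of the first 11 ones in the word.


1 2 3 5 6 7 9 10 11 13 14

n=0: ⌊127/166⌋−⌊0/166⌋ = 0−0 = 0
n=1: ⌊254/166⌋−⌊127/166⌋ = 1−0 = 1  ← one
n=2: ⌊381/166⌋−⌊254/166⌋ = 2−1 = 1  ← one
n=3: ⌊508/166⌋−⌊381/166⌋ = 3−2 = 1  ← one
n=4: ⌊635/166⌋−⌊508/166⌋ = 3−3 = 0
n=5: ⌊762/166⌋−⌊635/166⌋ = 4−3 = 1  ← one
n=6: ⌊889/166⌋−⌊762/166⌋ = 5−4 = 1  ← one
n=7: ⌊1016/166⌋−⌊889/166⌋ = 6−5 = 1  ← one
n=8: ⌊1143/166⌋−⌊1016/166⌋ = 6−6 = 0
n=9: ⌊1270/166⌋−⌊1143/166⌋ = 7−6 = 1  ← one
n=10: ⌊1397/166⌋−⌊1270/166⌋ = 8−7 = 1  ← one
n=11: ⌊1524/166⌋−⌊1397/166⌋ = 9−8 = 1  ← one
n=12: ⌊1651/166⌋−⌊1524/166⌋ = 9−9 = 0
n=13: ⌊1778/166⌋−⌊1651/166⌋ = 10−9 = 1  ← one
n=14: ⌊1905/166⌋−⌊1778/166⌋ = 11−10 = 1  ← one
positions of the first 11 ones: 1 2 3 5 6 7 9 10 11 13 14


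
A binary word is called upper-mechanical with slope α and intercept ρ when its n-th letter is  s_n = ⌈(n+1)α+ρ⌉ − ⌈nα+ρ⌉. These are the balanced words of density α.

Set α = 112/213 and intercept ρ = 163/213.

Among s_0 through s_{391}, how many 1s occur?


206

#1s = Σ_{n=0}^{391} s_n = Σ_{n=0}^{391} (⌈(n+1)α+ρ⌉ − ⌈nα+ρ⌉)
the sum telescopes: every ⌈nα+ρ⌉ with 0 < n < 392 appears once with + and once with −, leaving ⌈392α+ρ⌉ − ⌈0·α+ρ⌉
392α + ρ = (392·112 + 163) / 213 = 44067/213
ρ = 163/213
⌈44067/213⌉ = 207,  ⌈163/213⌉ = 1
#1s = 207 − 1 = 206


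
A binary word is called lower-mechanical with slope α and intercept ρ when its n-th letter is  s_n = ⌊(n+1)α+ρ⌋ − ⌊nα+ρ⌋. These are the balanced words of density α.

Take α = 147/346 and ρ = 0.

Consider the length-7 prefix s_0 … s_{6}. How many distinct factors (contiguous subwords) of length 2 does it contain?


3

t_n = ⌊(n·147)/346⌋ for n = 0 … 7:
  n=0…7: ⌊0/346⌋=0 ⌊147/346⌋=0 ⌊294/346⌋=0 ⌊441/346⌋=1 ⌊588/346⌋=1 ⌊735/346⌋=2 ⌊882/346⌋=2 ⌊1029/346⌋=2
s_n = t_(n+1) − t_n for n = 0 … 6 gives
prefix = 0010100
slide a length-2 window over [0..1] … [5..6] (6 windows); first occurrence of each distinct factor:
  [  0..  1] 00
  [  1..  2] 01
  [  2..  3] 10
  (the other 3 windows repeat one of these)
distinct factors: {00, 01, 10}
count = 3  (Sturmian bound for length 2 is 3)


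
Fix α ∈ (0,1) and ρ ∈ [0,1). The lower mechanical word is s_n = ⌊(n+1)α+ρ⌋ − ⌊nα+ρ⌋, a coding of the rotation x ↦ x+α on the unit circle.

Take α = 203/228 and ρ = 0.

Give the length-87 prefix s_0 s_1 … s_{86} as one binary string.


011111111011111111011111111011111111011111111011111111011111111011111111011111111101111

n=0: ⌊(1·203)/228⌋ − ⌊(0·203)/228⌋ = ⌊203/228⌋ − ⌊0/228⌋ = 0 − 0 = 0
n=1: ⌊(2·203)/228⌋ − ⌊(1·203)/228⌋ = ⌊406/228⌋ − ⌊203/228⌋ = 1 − 0 = 1
n=2: ⌊(3·203)/228⌋ − ⌊(2·203)/228⌋ = ⌊609/228⌋ − ⌊406/228⌋ = 2 − 1 = 1
n=3: ⌊(4·203)/228⌋ − ⌊(3·203)/228⌋ = ⌊812/228⌋ − ⌊609/228⌋ = 3 − 2 = 1
n=4: ⌊(5·203)/228⌋ − ⌊(4·203)/228⌋ = ⌊1015/228⌋ − ⌊812/228⌋ = 4 − 3 = 1
n=5: ⌊(6·203)/228⌋ − ⌊(5·203)/228⌋ = ⌊1218/228⌋ − ⌊1015/228⌋ = 5 − 4 = 1
n=6: ⌊(7·203)/228⌋ − ⌊(6·203)/228⌋ = ⌊1421/228⌋ − ⌊1218/228⌋ = 6 − 5 = 1
n=7: ⌊(8·203)/228⌋ − ⌊(7·203)/228⌋ = ⌊1624/228⌋ − ⌊1421/228⌋ = 7 − 6 = 1
n=8: ⌊(9·203)/228⌋ − ⌊(8·203)/228⌋ = ⌊1827/228⌋ − ⌊1624/228⌋ = 8 − 7 = 1
n=9: ⌊(10·203)/228⌋ − ⌊(9·203)/228⌋ = ⌊2030/228⌋ − ⌊1827/228⌋ = 8 − 8 = 0
n=10: ⌊(11·203)/228⌋ − ⌊(10·203)/228⌋ = ⌊2233/228⌋ − ⌊2030/228⌋ = 9 − 8 = 1
n=11: ⌊(12·203)/228⌋ − ⌊(11·203)/228⌋ = ⌊2436/228⌋ − ⌊2233/228⌋ = 10 − 9 = 1
n=12: ⌊(13·203)/228⌋ − ⌊(12·203)/228⌋ = ⌊2639/228⌋ − ⌊2436/228⌋ = 11 − 10 = 1
n=13: ⌊(14·203)/228⌋ − ⌊(13·203)/228⌋ = ⌊2842/228⌋ − ⌊2639/228⌋ = 12 − 11 = 1
n=14: ⌊(15·203)/228⌋ − ⌊(14·203)/228⌋ = ⌊3045/228⌋ − ⌊2842/228⌋ = 13 − 12 = 1
n=15: ⌊(16·203)/228⌋ − ⌊(15·203)/228⌋ = ⌊3248/228⌋ − ⌊3045/228⌋ = 14 − 13 = 1
n=16: ⌊(17·203)/228⌋ − ⌊(16·203)/228⌋ = ⌊3451/228⌋ − ⌊3248/228⌋ = 15 − 14 = 1
n=17: ⌊(18·203)/228⌋ − ⌊(17·203)/228⌋ = ⌊3654/228⌋ − ⌊3451/228⌋ = 16 − 15 = 1
n=18: ⌊(19·203)/228⌋ − ⌊(18·203)/228⌋ = ⌊3857/228⌋ − ⌊3654/228⌋ = 16 − 16 = 0
n=19: ⌊(20·203)/228⌋ − ⌊(19·203)/228⌋ = ⌊4060/228⌋ − ⌊3857/228⌋ = 17 − 16 = 1
n=20: ⌊(21·203)/228⌋ − ⌊(20·203)/228⌋ = ⌊4263/228⌋ − ⌊4060/228⌋ = 18 − 17 = 1
n=21: ⌊(22·203)/228⌋ − ⌊(21·203)/228⌋ = ⌊4466/228⌋ − ⌊4263/228⌋ = 19 − 18 = 1
n=22: ⌊(23·203)/228⌋ − ⌊(22·203)/228⌋ = ⌊4669/228⌋ − ⌊4466/228⌋ = 20 − 19 = 1
n=23: ⌊(24·203)/228⌋ − ⌊(23·203)/228⌋ = ⌊4872/228⌋ − ⌊4669/228⌋ = 21 − 20 = 1
n=24: ⌊(25·203)/228⌋ − ⌊(24·203)/228⌋ = ⌊5075/228⌋ − ⌊4872/228⌋ = 22 − 21 = 1
n=25: ⌊(26·203)/228⌋ − ⌊(25·203)/228⌋ = ⌊5278/228⌋ − ⌊5075/228⌋ = 23 − 22 = 1
n=26: ⌊(27·203)/228⌋ − ⌊(26·203)/228⌋ = ⌊5481/228⌋ − ⌊5278/228⌋ = 24 − 23 = 1
n=27: ⌊(28·203)/228⌋ − ⌊(27·203)/228⌋ = ⌊5684/228⌋ − ⌊5481/228⌋ = 24 − 24 = 0
n=28: ⌊(29·203)/228⌋ − ⌊(28·203)/228⌋ = ⌊5887/228⌋ − ⌊5684/228⌋ = 25 − 24 = 1
n=29: ⌊(30·203)/228⌋ − ⌊(29·203)/228⌋ = ⌊6090/228⌋ − ⌊5887/228⌋ = 26 − 25 = 1
n=30: ⌊(31·203)/228⌋ − ⌊(30·203)/228⌋ = ⌊6293/228⌋ − ⌊6090/228⌋ = 27 − 26 = 1
n=31: ⌊(32·203)/228⌋ − ⌊(31·203)/228⌋ = ⌊6496/228⌋ − ⌊6293/228⌋ = 28 − 27 = 1
n=32: ⌊(33·203)/228⌋ − ⌊(32·203)/228⌋ = ⌊6699/228⌋ − ⌊6496/228⌋ = 29 − 28 = 1
n=33: ⌊(34·203)/228⌋ − ⌊(33·203)/228⌋ = ⌊6902/228⌋ − ⌊6699/228⌋ = 30 − 29 = 1
n=34: ⌊(35·203)/228⌋ − ⌊(34·203)/228⌋ = ⌊7105/228⌋ − ⌊6902/228⌋ = 31 − 30 = 1
n=35: ⌊(36·203)/228⌋ − ⌊(35·203)/228⌋ = ⌊7308/228⌋ − ⌊7105/228⌋ = 32 − 31 = 1
n=36: ⌊(37·203)/228⌋ − ⌊(36·203)/228⌋ = ⌊7511/228⌋ − ⌊7308/228⌋ = 32 − 32 = 0
n=37: ⌊(38·203)/228⌋ − ⌊(37·203)/228⌋ = ⌊7714/228⌋ − ⌊7511/228⌋ = 33 − 32 = 1
n=38: ⌊(39·203)/228⌋ − ⌊(38·203)/228⌋ = ⌊7917/228⌋ − ⌊7714/228⌋ = 34 − 33 = 1
n=39: ⌊(40·203)/228⌋ − ⌊(39·203)/228⌋ = ⌊8120/228⌋ − ⌊7917/228⌋ = 35 − 34 = 1
n=40: ⌊(41·203)/228⌋ − ⌊(40·203)/228⌋ = ⌊8323/228⌋ − ⌊8120/228⌋ = 36 − 35 = 1
n=41: ⌊(42·203)/228⌋ − ⌊(41·203)/228⌋ = ⌊8526/228⌋ − ⌊8323/228⌋ = 37 − 36 = 1
n=42: ⌊(43·203)/228⌋ − ⌊(42·203)/228⌋ = ⌊8729/228⌋ − ⌊8526/228⌋ = 38 − 37 = 1
n=43: ⌊(44·203)/228⌋ − ⌊(43·203)/228⌋ = ⌊8932/228⌋ − ⌊8729/228⌋ = 39 − 38 = 1
n=44: ⌊(45·203)/228⌋ − ⌊(44·203)/228⌋ = ⌊9135/228⌋ − ⌊8932/228⌋ = 40 − 39 = 1
n=45: ⌊(46·203)/228⌋ − ⌊(45·203)/228⌋ = ⌊9338/228⌋ − ⌊9135/228⌋ = 40 − 40 = 0
n=46: ⌊(47·203)/228⌋ − ⌊(46·203)/228⌋ = ⌊9541/228⌋ − ⌊9338/228⌋ = 41 − 40 = 1
n=47: ⌊(48·203)/228⌋ − ⌊(47·203)/228⌋ = ⌊9744/228⌋ − ⌊9541/228⌋ = 42 − 41 = 1
n=48: ⌊(49·203)/228⌋ − ⌊(48·203)/228⌋ = ⌊9947/228⌋ − ⌊9744/228⌋ = 43 − 42 = 1
n=49: ⌊(50·203)/228⌋ − ⌊(49·203)/228⌋ = ⌊10150/228⌋ − ⌊9947/228⌋ = 44 − 43 = 1
n=50: ⌊(51·203)/228⌋ − ⌊(50·203)/228⌋ = ⌊10353/228⌋ − ⌊10150/228⌋ = 45 − 44 = 1
n=51: ⌊(52·203)/228⌋ − ⌊(51·203)/228⌋ = ⌊10556/228⌋ − ⌊10353/228⌋ = 46 − 45 = 1
n=52: ⌊(53·203)/228⌋ − ⌊(52·203)/228⌋ = ⌊10759/228⌋ − ⌊10556/228⌋ = 47 − 46 = 1
n=53: ⌊(54·203)/228⌋ − ⌊(53·203)/228⌋ = ⌊10962/228⌋ − ⌊10759/228⌋ = 48 − 47 = 1
n=54: ⌊(55·203)/228⌋ − ⌊(54·203)/228⌋ = ⌊11165/228⌋ − ⌊10962/228⌋ = 48 − 48 = 0
n=55: ⌊(56·203)/228⌋ − ⌊(55·203)/228⌋ = ⌊11368/228⌋ − ⌊11165/228⌋ = 49 − 48 = 1
n=56: ⌊(57·203)/228⌋ − ⌊(56·203)/228⌋ = ⌊11571/228⌋ − ⌊11368/228⌋ = 50 − 49 = 1
n=57: ⌊(58·203)/228⌋ − ⌊(57·203)/228⌋ = ⌊11774/228⌋ − ⌊11571/228⌋ = 51 − 50 = 1
n=58: ⌊(59·203)/228⌋ − ⌊(58·203)/228⌋ = ⌊11977/228⌋ − ⌊11774/228⌋ = 52 − 51 = 1
n=59: ⌊(60·203)/228⌋ − ⌊(59·203)/228⌋ = ⌊12180/228⌋ − ⌊11977/228⌋ = 53 − 52 = 1
n=60: ⌊(61·203)/228⌋ − ⌊(60·203)/228⌋ = ⌊12383/228⌋ − ⌊12180/228⌋ = 54 − 53 = 1
n=61: ⌊(62·203)/228⌋ − ⌊(61·203)/228⌋ = ⌊12586/228⌋ − ⌊12383/228⌋ = 55 − 54 = 1
n=62: ⌊(63·203)/228⌋ − ⌊(62·203)/228⌋ = ⌊12789/228⌋ − ⌊12586/228⌋ = 56 − 55 = 1
n=63: ⌊(64·203)/228⌋ − ⌊(63·203)/228⌋ = ⌊12992/228⌋ − ⌊12789/228⌋ = 56 − 56 = 0
n=64: ⌊(65·203)/228⌋ − ⌊(64·203)/228⌋ = ⌊13195/228⌋ − ⌊12992/228⌋ = 57 − 56 = 1
n=65: ⌊(66·203)/228⌋ − ⌊(65·203)/228⌋ = ⌊13398/228⌋ − ⌊13195/228⌋ = 58 − 57 = 1
n=66: ⌊(67·203)/228⌋ − ⌊(66·203)/228⌋ = ⌊13601/228⌋ − ⌊13398/228⌋ = 59 − 58 = 1
n=67: ⌊(68·203)/228⌋ − ⌊(67·203)/228⌋ = ⌊13804/228⌋ − ⌊13601/228⌋ = 60 − 59 = 1
n=68: ⌊(69·203)/228⌋ − ⌊(68·203)/228⌋ = ⌊14007/228⌋ − ⌊13804/228⌋ = 61 − 60 = 1
n=69: ⌊(70·203)/228⌋ − ⌊(69·203)/228⌋ = ⌊14210/228⌋ − ⌊14007/228⌋ = 62 − 61 = 1
n=70: ⌊(71·203)/228⌋ − ⌊(70·203)/228⌋ = ⌊14413/228⌋ − ⌊14210/228⌋ = 63 − 62 = 1
n=71: ⌊(72·203)/228⌋ − ⌊(71·203)/228⌋ = ⌊14616/228⌋ − ⌊14413/228⌋ = 64 − 63 = 1
n=72: ⌊(73·203)/228⌋ − ⌊(72·203)/228⌋ = ⌊14819/228⌋ − ⌊14616/228⌋ = 64 − 64 = 0
n=73: ⌊(74·203)/228⌋ − ⌊(73·203)/228⌋ = ⌊15022/228⌋ − ⌊14819/228⌋ = 65 − 64 = 1
n=74: ⌊(75·203)/228⌋ − ⌊(74·203)/228⌋ = ⌊15225/228⌋ − ⌊15022/228⌋ = 66 − 65 = 1
n=75: ⌊(76·203)/228⌋ − ⌊(75·203)/228⌋ = ⌊15428/228⌋ − ⌊15225/228⌋ = 67 − 66 = 1
n=76: ⌊(77·203)/228⌋ − ⌊(76·203)/228⌋ = ⌊15631/228⌋ − ⌊15428/228⌋ = 68 − 67 = 1
n=77: ⌊(78·203)/228⌋ − ⌊(77·203)/228⌋ = ⌊15834/228⌋ − ⌊15631/228⌋ = 69 − 68 = 1
n=78: ⌊(79·203)/228⌋ − ⌊(78·203)/228⌋ = ⌊16037/228⌋ − ⌊15834/228⌋ = 70 − 69 = 1
n=79: ⌊(80·203)/228⌋ − ⌊(79·203)/228⌋ = ⌊16240/228⌋ − ⌊16037/228⌋ = 71 − 70 = 1
n=80: ⌊(81·203)/228⌋ − ⌊(80·203)/228⌋ = ⌊16443/228⌋ − ⌊16240/228⌋ = 72 − 71 = 1
n=81: ⌊(82·203)/228⌋ − ⌊(81·203)/228⌋ = ⌊16646/228⌋ − ⌊16443/228⌋ = 73 − 72 = 1
n=82: ⌊(83·203)/228⌋ − ⌊(82·203)/228⌋ = ⌊16849/228⌋ − ⌊16646/228⌋ = 73 − 73 = 0
n=83: ⌊(84·203)/228⌋ − ⌊(83·203)/228⌋ = ⌊17052/228⌋ − ⌊16849/228⌋ = 74 − 73 = 1
n=84: ⌊(85·203)/228⌋ − ⌊(84·203)/228⌋ = ⌊17255/228⌋ − ⌊17052/228⌋ = 75 − 74 = 1
n=85: ⌊(86·203)/228⌋ − ⌊(85·203)/228⌋ = ⌊17458/228⌋ − ⌊17255/228⌋ = 76 − 75 = 1
n=86: ⌊(87·203)/228⌋ − ⌊(86·203)/228⌋ = ⌊17661/228⌋ − ⌊17458/228⌋ = 77 − 76 = 1


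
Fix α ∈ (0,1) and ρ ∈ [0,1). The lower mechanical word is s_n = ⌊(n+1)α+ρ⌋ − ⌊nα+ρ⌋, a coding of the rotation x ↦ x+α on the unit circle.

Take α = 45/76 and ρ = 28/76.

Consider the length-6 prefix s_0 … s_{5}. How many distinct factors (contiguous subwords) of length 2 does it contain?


3

t_n = ⌊(n·45+28)/76⌋ for n = 0 … 6:
  n=0…6: ⌊28/76⌋=0 ⌊73/76⌋=0 ⌊118/76⌋=1 ⌊163/76⌋=2 ⌊208/76⌋=2 ⌊253/76⌋=3 ⌊298/76⌋=3
s_n = t_(n+1) − t_n for n = 0 … 5 gives
prefix = 011010
slide a length-2 window over [0..1] … [4..5] (5 windows); first occurrence of each distinct factor:
  [  0..  1] 01
  [  1..  2] 11
  [  2..  3] 10
  (the other 2 windows repeat one of these)
distinct factors: {01, 10, 11}
count = 3  (Sturmian bound for length 2 is 3)


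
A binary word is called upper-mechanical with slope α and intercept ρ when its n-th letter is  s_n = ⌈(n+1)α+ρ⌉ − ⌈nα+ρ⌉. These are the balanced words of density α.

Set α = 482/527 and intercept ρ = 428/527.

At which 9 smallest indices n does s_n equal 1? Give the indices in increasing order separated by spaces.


0 1 2 3 4 5 6 7 8

n=0: ⌈910/527⌉−⌈428/527⌉ = 2−1 = 1  ← one
n=1: ⌈1392/527⌉−⌈910/527⌉ = 3−2 = 1  ← one
n=2: ⌈1874/527⌉−⌈1392/527⌉ = 4−3 = 1  ← one
n=3: ⌈2356/527⌉−⌈1874/527⌉ = 5−4 = 1  ← one
n=4: ⌈2838/527⌉−⌈2356/527⌉ = 6−5 = 1  ← one
n=5: ⌈3320/527⌉−⌈2838/527⌉ = 7−6 = 1  ← one
n=6: ⌈3802/527⌉−⌈3320/527⌉ = 8−7 = 1  ← one
n=7: ⌈4284/527⌉−⌈3802/527⌉ = 9−8 = 1  ← one
n=8: ⌈4766/527⌉−⌈4284/527⌉ = 10−9 = 1  ← one
positions of the first 9 ones: 0 1 2 3 4 5 6 7 8


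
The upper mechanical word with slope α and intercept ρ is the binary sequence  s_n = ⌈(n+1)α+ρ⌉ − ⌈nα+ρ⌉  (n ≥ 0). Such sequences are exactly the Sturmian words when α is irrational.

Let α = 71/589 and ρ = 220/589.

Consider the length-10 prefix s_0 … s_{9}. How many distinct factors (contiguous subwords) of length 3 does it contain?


t_n = ⌈(n·71+220)/589⌉ for n = 0 … 10:
  n=0…9: ⌈220/589⌉=1 ⌈291/589⌉=1 ⌈362/589⌉=1 ⌈433/589⌉=1 ⌈504/589⌉=1 ⌈575/589⌉=1 ⌈646/589⌉=2 ⌈717/589⌉=2 ⌈788/589⌉=2 ⌈859/589⌉=2
  n=10: ⌈930/589⌉=2
s_n = t_(n+1) − t_n for n = 0 … 9 gives
prefix = 0000010000
slide a length-3 window over [0..2] … [7..9] (8 windows); first occurrence of each distinct factor:
  [  0..  2] 000
  [  3..  5] 001
  [  4..  6] 010
  [  5..  7] 100
  (the other 4 windows repeat one of these)
distinct factors: {000, 001, 010, 100}
count = 4  (Sturmian bound for length 3 is 4)

4


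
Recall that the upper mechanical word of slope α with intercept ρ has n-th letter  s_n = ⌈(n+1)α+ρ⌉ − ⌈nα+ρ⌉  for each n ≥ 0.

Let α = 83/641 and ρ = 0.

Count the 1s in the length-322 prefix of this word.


42

#1s = Σ_{n=0}^{321} s_n = Σ_{n=0}^{321} (⌈(n+1)α+ρ⌉ − ⌈nα+ρ⌉)
the sum telescopes: every ⌈nα+ρ⌉ with 0 < n < 322 appears once with + and once with −, leaving ⌈322α+ρ⌉ − ⌈0·α+ρ⌉
322α + ρ = (322·83) / 641 = 26726/641
ρ = 0/641
⌈26726/641⌉ = 42,  ⌈0/641⌉ = 0
#1s = 42 − 0 = 42


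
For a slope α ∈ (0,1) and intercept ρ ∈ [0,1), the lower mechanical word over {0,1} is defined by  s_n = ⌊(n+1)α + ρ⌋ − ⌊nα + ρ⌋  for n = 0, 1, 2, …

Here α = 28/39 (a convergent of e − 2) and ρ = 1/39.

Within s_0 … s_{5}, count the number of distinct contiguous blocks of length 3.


t_n = ⌊(n·28+1)/39⌋ for n = 0 … 6:
  n=0…6: ⌊1/39⌋=0 ⌊29/39⌋=0 ⌊57/39⌋=1 ⌊85/39⌋=2 ⌊113/39⌋=2 ⌊141/39⌋=3 ⌊169/39⌋=4
s_n = t_(n+1) − t_n for n = 0 … 5 gives
prefix = 011011
slide a length-3 window over [0..2] … [3..5] (4 windows); first occurrence of each distinct factor:
  [  0..  2] 011
  [  1..  3] 110
  [  2..  4] 101
  (the other 1 window repeats one of these)
distinct factors: {011, 101, 110}
count = 3  (Sturmian bound for length 3 is 4)

3


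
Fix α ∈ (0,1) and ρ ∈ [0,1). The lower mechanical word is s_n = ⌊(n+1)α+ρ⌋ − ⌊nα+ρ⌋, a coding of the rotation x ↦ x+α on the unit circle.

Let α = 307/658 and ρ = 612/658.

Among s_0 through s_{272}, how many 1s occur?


128

#1s = Σ_{n=0}^{272} s_n = Σ_{n=0}^{272} (⌊(n+1)α+ρ⌋ − ⌊nα+ρ⌋)
the sum telescopes: every ⌊nα+ρ⌋ with 0 < n < 273 appears once with + and once with −, leaving ⌊273α+ρ⌋ − ⌊0·α+ρ⌋
273α + ρ = (273·307 + 612) / 658 = 84423/658
ρ = 612/658
⌊84423/658⌋ = 128,  ⌊612/658⌋ = 0
#1s = 128 − 0 = 128


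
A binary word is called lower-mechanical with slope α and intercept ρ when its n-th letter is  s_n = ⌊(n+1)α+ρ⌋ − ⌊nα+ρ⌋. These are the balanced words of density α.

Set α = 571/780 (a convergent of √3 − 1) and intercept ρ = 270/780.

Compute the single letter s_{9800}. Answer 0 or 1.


1

(n+1)α + ρ = (9801·571 + 270) / 780 = 5596641/780
nα + ρ     = (9800·571 + 270) / 780 = 5596070/780
⌊5596641/780⌋ = 7175,  ⌊5596070/780⌋ = 7174
s_{9800} = 7175 − 7174 = 1


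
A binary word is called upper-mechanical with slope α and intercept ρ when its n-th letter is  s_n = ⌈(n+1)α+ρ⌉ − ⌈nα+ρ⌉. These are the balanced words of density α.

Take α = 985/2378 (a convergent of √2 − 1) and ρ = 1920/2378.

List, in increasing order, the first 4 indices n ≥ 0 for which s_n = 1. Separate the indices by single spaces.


0 2 5 7

n=0: ⌈2905/2378⌉−⌈1920/2378⌉ = 2−1 = 1  ← one
n=1: ⌈3890/2378⌉−⌈2905/2378⌉ = 2−2 = 0
n=2: ⌈4875/2378⌉−⌈3890/2378⌉ = 3−2 = 1  ← one
n=3: ⌈5860/2378⌉−⌈4875/2378⌉ = 3−3 = 0
n=4: ⌈6845/2378⌉−⌈5860/2378⌉ = 3−3 = 0
n=5: ⌈7830/2378⌉−⌈6845/2378⌉ = 4−3 = 1  ← one
n=6: ⌈8815/2378⌉−⌈7830/2378⌉ = 4−4 = 0
n=7: ⌈9800/2378⌉−⌈8815/2378⌉ = 5−4 = 1  ← one
positions of the first 4 ones: 0 2 5 7


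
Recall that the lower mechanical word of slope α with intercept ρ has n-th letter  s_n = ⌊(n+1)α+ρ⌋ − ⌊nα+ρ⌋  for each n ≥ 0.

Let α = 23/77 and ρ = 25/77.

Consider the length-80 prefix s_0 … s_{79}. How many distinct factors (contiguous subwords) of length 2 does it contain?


3

t_n = ⌊(n·23+25)/77⌋ for n = 0 … 80:
  n=0…9: ⌊25/77⌋=0 ⌊48/77⌋=0 ⌊71/77⌋=0 ⌊94/77⌋=1 ⌊117/77⌋=1 ⌊140/77⌋=1 ⌊163/77⌋=2 ⌊186/77⌋=2 ⌊209/77⌋=2 ⌊232/77⌋=3
  n=10…19: ⌊255/77⌋=3 ⌊278/77⌋=3 ⌊301/77⌋=3 ⌊324/77⌋=4 ⌊347/77⌋=4 ⌊370/77⌋=4 ⌊393/77⌋=5 ⌊416/77⌋=5 ⌊439/77⌋=5 ⌊462/77⌋=6
  n=20…29: ⌊485/77⌋=6 ⌊508/77⌋=6 ⌊531/77⌋=6 ⌊554/77⌋=7 ⌊577/77⌋=7 ⌊600/77⌋=7 ⌊623/77⌋=8 ⌊646/77⌋=8 ⌊669/77⌋=8 ⌊692/77⌋=8
  n=30…39: ⌊715/77⌋=9 ⌊738/77⌋=9 ⌊761/77⌋=9 ⌊784/77⌋=10 ⌊807/77⌋=10 ⌊830/77⌋=10 ⌊853/77⌋=11 ⌊876/77⌋=11 ⌊899/77⌋=11 ⌊922/77⌋=11
  n=40…49: ⌊945/77⌋=12 ⌊968/77⌋=12 ⌊991/77⌋=12 ⌊1014/77⌋=13 ⌊1037/77⌋=13 ⌊1060/77⌋=13 ⌊1083/77⌋=14 ⌊1106/77⌋=14 ⌊1129/77⌋=14 ⌊1152/77⌋=14
  n=50…59: ⌊1175/77⌋=15 ⌊1198/77⌋=15 ⌊1221/77⌋=15 ⌊1244/77⌋=16 ⌊1267/77⌋=16 ⌊1290/77⌋=16 ⌊1313/77⌋=17 ⌊1336/77⌋=17 ⌊1359/77⌋=17 ⌊1382/77⌋=17
  n=60…69: ⌊1405/77⌋=18 ⌊1428/77⌋=18 ⌊1451/77⌋=18 ⌊1474/77⌋=19 ⌊1497/77⌋=19 ⌊1520/77⌋=19 ⌊1543/77⌋=20 ⌊1566/77⌋=20 ⌊1589/77⌋=20 ⌊1612/77⌋=20
  n=70…79: ⌊1635/77⌋=21 ⌊1658/77⌋=21 ⌊1681/77⌋=21 ⌊1704/77⌋=22 ⌊1727/77⌋=22 ⌊1750/77⌋=22 ⌊1773/77⌋=23 ⌊1796/77⌋=23 ⌊1819/77⌋=23 ⌊1842/77⌋=23
  n=80: ⌊1865/77⌋=24
s_n = t_(n+1) − t_n for n = 0 … 79 gives
prefix = 00100100100010010010001001000100100100010010010001001001000100100100010010010001
slide a length-2 window over [0..1] … [78..79] (79 windows); first occurrence of each distinct factor:
  [  0..  1] 00
  [  1..  2] 01
  [  2..  3] 10
  (the other 76 windows repeat one of these)
distinct factors: {00, 01, 10}
count = 3  (Sturmian bound for length 2 is 3)


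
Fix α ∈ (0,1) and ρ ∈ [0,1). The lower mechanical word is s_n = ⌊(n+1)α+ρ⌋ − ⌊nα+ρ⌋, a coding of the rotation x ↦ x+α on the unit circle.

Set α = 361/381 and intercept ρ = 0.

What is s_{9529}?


(n+1)α + ρ = (9530·361) / 381 = 3440330/381
nα + ρ     = (9529·361) / 381 = 3439969/381
⌊3440330/381⌋ = 9029,  ⌊3439969/381⌋ = 9028
s_{9529} = 9029 − 9028 = 1

1


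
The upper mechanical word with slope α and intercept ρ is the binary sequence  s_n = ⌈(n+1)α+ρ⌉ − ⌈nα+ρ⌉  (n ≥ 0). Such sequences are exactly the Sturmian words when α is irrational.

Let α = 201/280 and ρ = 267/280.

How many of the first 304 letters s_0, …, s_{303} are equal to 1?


219

#1s = Σ_{n=0}^{303} s_n = Σ_{n=0}^{303} (⌈(n+1)α+ρ⌉ − ⌈nα+ρ⌉)
the sum telescopes: every ⌈nα+ρ⌉ with 0 < n < 304 appears once with + and once with −, leaving ⌈304α+ρ⌉ − ⌈0·α+ρ⌉
304α + ρ = (304·201 + 267) / 280 = 61371/280
ρ = 267/280
⌈61371/280⌉ = 220,  ⌈267/280⌉ = 1
#1s = 220 − 1 = 219


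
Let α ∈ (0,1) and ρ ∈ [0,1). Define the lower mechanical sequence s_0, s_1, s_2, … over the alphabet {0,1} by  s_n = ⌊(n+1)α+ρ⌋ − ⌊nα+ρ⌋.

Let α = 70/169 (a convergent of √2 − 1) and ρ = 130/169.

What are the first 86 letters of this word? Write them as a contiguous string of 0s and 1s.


10100101001010010101001010010101001010010100101010010100101010010100101010010100101001

n=0: ⌊(1·70+130)/169⌋ − ⌊(0·70+130)/169⌋ = ⌊200/169⌋ − ⌊130/169⌋ = 1 − 0 = 1
n=1: ⌊(2·70+130)/169⌋ − ⌊(1·70+130)/169⌋ = ⌊270/169⌋ − ⌊200/169⌋ = 1 − 1 = 0
n=2: ⌊(3·70+130)/169⌋ − ⌊(2·70+130)/169⌋ = ⌊340/169⌋ − ⌊270/169⌋ = 2 − 1 = 1
n=3: ⌊(4·70+130)/169⌋ − ⌊(3·70+130)/169⌋ = ⌊410/169⌋ − ⌊340/169⌋ = 2 − 2 = 0
n=4: ⌊(5·70+130)/169⌋ − ⌊(4·70+130)/169⌋ = ⌊480/169⌋ − ⌊410/169⌋ = 2 − 2 = 0
n=5: ⌊(6·70+130)/169⌋ − ⌊(5·70+130)/169⌋ = ⌊550/169⌋ − ⌊480/169⌋ = 3 − 2 = 1
n=6: ⌊(7·70+130)/169⌋ − ⌊(6·70+130)/169⌋ = ⌊620/169⌋ − ⌊550/169⌋ = 3 − 3 = 0
n=7: ⌊(8·70+130)/169⌋ − ⌊(7·70+130)/169⌋ = ⌊690/169⌋ − ⌊620/169⌋ = 4 − 3 = 1
n=8: ⌊(9·70+130)/169⌋ − ⌊(8·70+130)/169⌋ = ⌊760/169⌋ − ⌊690/169⌋ = 4 − 4 = 0
n=9: ⌊(10·70+130)/169⌋ − ⌊(9·70+130)/169⌋ = ⌊830/169⌋ − ⌊760/169⌋ = 4 − 4 = 0
n=10: ⌊(11·70+130)/169⌋ − ⌊(10·70+130)/169⌋ = ⌊900/169⌋ − ⌊830/169⌋ = 5 − 4 = 1
n=11: ⌊(12·70+130)/169⌋ − ⌊(11·70+130)/169⌋ = ⌊970/169⌋ − ⌊900/169⌋ = 5 − 5 = 0
n=12: ⌊(13·70+130)/169⌋ − ⌊(12·70+130)/169⌋ = ⌊1040/169⌋ − ⌊970/169⌋ = 6 − 5 = 1
n=13: ⌊(14·70+130)/169⌋ − ⌊(13·70+130)/169⌋ = ⌊1110/169⌋ − ⌊1040/169⌋ = 6 − 6 = 0
n=14: ⌊(15·70+130)/169⌋ − ⌊(14·70+130)/169⌋ = ⌊1180/169⌋ − ⌊1110/169⌋ = 6 − 6 = 0
n=15: ⌊(16·70+130)/169⌋ − ⌊(15·70+130)/169⌋ = ⌊1250/169⌋ − ⌊1180/169⌋ = 7 − 6 = 1
n=16: ⌊(17·70+130)/169⌋ − ⌊(16·70+130)/169⌋ = ⌊1320/169⌋ − ⌊1250/169⌋ = 7 − 7 = 0
n=17: ⌊(18·70+130)/169⌋ − ⌊(17·70+130)/169⌋ = ⌊1390/169⌋ − ⌊1320/169⌋ = 8 − 7 = 1
n=18: ⌊(19·70+130)/169⌋ − ⌊(18·70+130)/169⌋ = ⌊1460/169⌋ − ⌊1390/169⌋ = 8 − 8 = 0
n=19: ⌊(20·70+130)/169⌋ − ⌊(19·70+130)/169⌋ = ⌊1530/169⌋ − ⌊1460/169⌋ = 9 − 8 = 1
n=20: ⌊(21·70+130)/169⌋ − ⌊(20·70+130)/169⌋ = ⌊1600/169⌋ − ⌊1530/169⌋ = 9 − 9 = 0
n=21: ⌊(22·70+130)/169⌋ − ⌊(21·70+130)/169⌋ = ⌊1670/169⌋ − ⌊1600/169⌋ = 9 − 9 = 0
n=22: ⌊(23·70+130)/169⌋ − ⌊(22·70+130)/169⌋ = ⌊1740/169⌋ − ⌊1670/169⌋ = 10 − 9 = 1
n=23: ⌊(24·70+130)/169⌋ − ⌊(23·70+130)/169⌋ = ⌊1810/169⌋ − ⌊1740/169⌋ = 10 − 10 = 0
n=24: ⌊(25·70+130)/169⌋ − ⌊(24·70+130)/169⌋ = ⌊1880/169⌋ − ⌊1810/169⌋ = 11 − 10 = 1
n=25: ⌊(26·70+130)/169⌋ − ⌊(25·70+130)/169⌋ = ⌊1950/169⌋ − ⌊1880/169⌋ = 11 − 11 = 0
n=26: ⌊(27·70+130)/169⌋ − ⌊(26·70+130)/169⌋ = ⌊2020/169⌋ − ⌊1950/169⌋ = 11 − 11 = 0
n=27: ⌊(28·70+130)/169⌋ − ⌊(27·70+130)/169⌋ = ⌊2090/169⌋ − ⌊2020/169⌋ = 12 − 11 = 1
n=28: ⌊(29·70+130)/169⌋ − ⌊(28·70+130)/169⌋ = ⌊2160/169⌋ − ⌊2090/169⌋ = 12 − 12 = 0
n=29: ⌊(30·70+130)/169⌋ − ⌊(29·70+130)/169⌋ = ⌊2230/169⌋ − ⌊2160/169⌋ = 13 − 12 = 1
n=30: ⌊(31·70+130)/169⌋ − ⌊(30·70+130)/169⌋ = ⌊2300/169⌋ − ⌊2230/169⌋ = 13 − 13 = 0
n=31: ⌊(32·70+130)/169⌋ − ⌊(31·70+130)/169⌋ = ⌊2370/169⌋ − ⌊2300/169⌋ = 14 − 13 = 1
n=32: ⌊(33·70+130)/169⌋ − ⌊(32·70+130)/169⌋ = ⌊2440/169⌋ − ⌊2370/169⌋ = 14 − 14 = 0
n=33: ⌊(34·70+130)/169⌋ − ⌊(33·70+130)/169⌋ = ⌊2510/169⌋ − ⌊2440/169⌋ = 14 − 14 = 0
n=34: ⌊(35·70+130)/169⌋ − ⌊(34·70+130)/169⌋ = ⌊2580/169⌋ − ⌊2510/169⌋ = 15 − 14 = 1
n=35: ⌊(36·70+130)/169⌋ − ⌊(35·70+130)/169⌋ = ⌊2650/169⌋ − ⌊2580/169⌋ = 15 − 15 = 0
n=36: ⌊(37·70+130)/169⌋ − ⌊(36·70+130)/169⌋ = ⌊2720/169⌋ − ⌊2650/169⌋ = 16 − 15 = 1
n=37: ⌊(38·70+130)/169⌋ − ⌊(37·70+130)/169⌋ = ⌊2790/169⌋ − ⌊2720/169⌋ = 16 − 16 = 0
n=38: ⌊(39·70+130)/169⌋ − ⌊(38·70+130)/169⌋ = ⌊2860/169⌋ − ⌊2790/169⌋ = 16 − 16 = 0
n=39: ⌊(40·70+130)/169⌋ − ⌊(39·70+130)/169⌋ = ⌊2930/169⌋ − ⌊2860/169⌋ = 17 − 16 = 1
n=40: ⌊(41·70+130)/169⌋ − ⌊(40·70+130)/169⌋ = ⌊3000/169⌋ − ⌊2930/169⌋ = 17 − 17 = 0
n=41: ⌊(42·70+130)/169⌋ − ⌊(41·70+130)/169⌋ = ⌊3070/169⌋ − ⌊3000/169⌋ = 18 − 17 = 1
n=42: ⌊(43·70+130)/169⌋ − ⌊(42·70+130)/169⌋ = ⌊3140/169⌋ − ⌊3070/169⌋ = 18 − 18 = 0
n=43: ⌊(44·70+130)/169⌋ − ⌊(43·70+130)/169⌋ = ⌊3210/169⌋ − ⌊3140/169⌋ = 18 − 18 = 0
n=44: ⌊(45·70+130)/169⌋ − ⌊(44·70+130)/169⌋ = ⌊3280/169⌋ − ⌊3210/169⌋ = 19 − 18 = 1
n=45: ⌊(46·70+130)/169⌋ − ⌊(45·70+130)/169⌋ = ⌊3350/169⌋ − ⌊3280/169⌋ = 19 − 19 = 0
n=46: ⌊(47·70+130)/169⌋ − ⌊(46·70+130)/169⌋ = ⌊3420/169⌋ − ⌊3350/169⌋ = 20 − 19 = 1
n=47: ⌊(48·70+130)/169⌋ − ⌊(47·70+130)/169⌋ = ⌊3490/169⌋ − ⌊3420/169⌋ = 20 − 20 = 0
n=48: ⌊(49·70+130)/169⌋ − ⌊(48·70+130)/169⌋ = ⌊3560/169⌋ − ⌊3490/169⌋ = 21 − 20 = 1
n=49: ⌊(50·70+130)/169⌋ − ⌊(49·70+130)/169⌋ = ⌊3630/169⌋ − ⌊3560/169⌋ = 21 − 21 = 0
n=50: ⌊(51·70+130)/169⌋ − ⌊(50·70+130)/169⌋ = ⌊3700/169⌋ − ⌊3630/169⌋ = 21 − 21 = 0
n=51: ⌊(52·70+130)/169⌋ − ⌊(51·70+130)/169⌋ = ⌊3770/169⌋ − ⌊3700/169⌋ = 22 − 21 = 1
n=52: ⌊(53·70+130)/169⌋ − ⌊(52·70+130)/169⌋ = ⌊3840/169⌋ − ⌊3770/169⌋ = 22 − 22 = 0
n=53: ⌊(54·70+130)/169⌋ − ⌊(53·70+130)/169⌋ = ⌊3910/169⌋ − ⌊3840/169⌋ = 23 − 22 = 1
n=54: ⌊(55·70+130)/169⌋ − ⌊(54·70+130)/169⌋ = ⌊3980/169⌋ − ⌊3910/169⌋ = 23 − 23 = 0
n=55: ⌊(56·70+130)/169⌋ − ⌊(55·70+130)/169⌋ = ⌊4050/169⌋ − ⌊3980/169⌋ = 23 − 23 = 0
n=56: ⌊(57·70+130)/169⌋ − ⌊(56·70+130)/169⌋ = ⌊4120/169⌋ − ⌊4050/169⌋ = 24 − 23 = 1
n=57: ⌊(58·70+130)/169⌋ − ⌊(57·70+130)/169⌋ = ⌊4190/169⌋ − ⌊4120/169⌋ = 24 − 24 = 0
n=58: ⌊(59·70+130)/169⌋ − ⌊(58·70+130)/169⌋ = ⌊4260/169⌋ − ⌊4190/169⌋ = 25 − 24 = 1
n=59: ⌊(60·70+130)/169⌋ − ⌊(59·70+130)/169⌋ = ⌊4330/169⌋ − ⌊4260/169⌋ = 25 − 25 = 0
n=60: ⌊(61·70+130)/169⌋ − ⌊(60·70+130)/169⌋ = ⌊4400/169⌋ − ⌊4330/169⌋ = 26 − 25 = 1
n=61: ⌊(62·70+130)/169⌋ − ⌊(61·70+130)/169⌋ = ⌊4470/169⌋ − ⌊4400/169⌋ = 26 − 26 = 0
n=62: ⌊(63·70+130)/169⌋ − ⌊(62·70+130)/169⌋ = ⌊4540/169⌋ − ⌊4470/169⌋ = 26 − 26 = 0
n=63: ⌊(64·70+130)/169⌋ − ⌊(63·70+130)/169⌋ = ⌊4610/169⌋ − ⌊4540/169⌋ = 27 − 26 = 1
n=64: ⌊(65·70+130)/169⌋ − ⌊(64·70+130)/169⌋ = ⌊4680/169⌋ − ⌊4610/169⌋ = 27 − 27 = 0
n=65: ⌊(66·70+130)/169⌋ − ⌊(65·70+130)/169⌋ = ⌊4750/169⌋ − ⌊4680/169⌋ = 28 − 27 = 1
n=66: ⌊(67·70+130)/169⌋ − ⌊(66·70+130)/169⌋ = ⌊4820/169⌋ − ⌊4750/169⌋ = 28 − 28 = 0
n=67: ⌊(68·70+130)/169⌋ − ⌊(67·70+130)/169⌋ = ⌊4890/169⌋ − ⌊4820/169⌋ = 28 − 28 = 0
n=68: ⌊(69·70+130)/169⌋ − ⌊(68·70+130)/169⌋ = ⌊4960/169⌋ − ⌊4890/169⌋ = 29 − 28 = 1
n=69: ⌊(70·70+130)/169⌋ − ⌊(69·70+130)/169⌋ = ⌊5030/169⌋ − ⌊4960/169⌋ = 29 − 29 = 0
n=70: ⌊(71·70+130)/169⌋ − ⌊(70·70+130)/169⌋ = ⌊5100/169⌋ − ⌊5030/169⌋ = 30 − 29 = 1
n=71: ⌊(72·70+130)/169⌋ − ⌊(71·70+130)/169⌋ = ⌊5170/169⌋ − ⌊5100/169⌋ = 30 − 30 = 0
n=72: ⌊(73·70+130)/169⌋ − ⌊(72·70+130)/169⌋ = ⌊5240/169⌋ − ⌊5170/169⌋ = 31 − 30 = 1
n=73: ⌊(74·70+130)/169⌋ − ⌊(73·70+130)/169⌋ = ⌊5310/169⌋ − ⌊5240/169⌋ = 31 − 31 = 0
n=74: ⌊(75·70+130)/169⌋ − ⌊(74·70+130)/169⌋ = ⌊5380/169⌋ − ⌊5310/169⌋ = 31 − 31 = 0
n=75: ⌊(76·70+130)/169⌋ − ⌊(75·70+130)/169⌋ = ⌊5450/169⌋ − ⌊5380/169⌋ = 32 − 31 = 1
n=76: ⌊(77·70+130)/169⌋ − ⌊(76·70+130)/169⌋ = ⌊5520/169⌋ − ⌊5450/169⌋ = 32 − 32 = 0
n=77: ⌊(78·70+130)/169⌋ − ⌊(77·70+130)/169⌋ = ⌊5590/169⌋ − ⌊5520/169⌋ = 33 − 32 = 1
n=78: ⌊(79·70+130)/169⌋ − ⌊(78·70+130)/169⌋ = ⌊5660/169⌋ − ⌊5590/169⌋ = 33 − 33 = 0
n=79: ⌊(80·70+130)/169⌋ − ⌊(79·70+130)/169⌋ = ⌊5730/169⌋ − ⌊5660/169⌋ = 33 − 33 = 0
n=80: ⌊(81·70+130)/169⌋ − ⌊(80·70+130)/169⌋ = ⌊5800/169⌋ − ⌊5730/169⌋ = 34 − 33 = 1
n=81: ⌊(82·70+130)/169⌋ − ⌊(81·70+130)/169⌋ = ⌊5870/169⌋ − ⌊5800/169⌋ = 34 − 34 = 0
n=82: ⌊(83·70+130)/169⌋ − ⌊(82·70+130)/169⌋ = ⌊5940/169⌋ − ⌊5870/169⌋ = 35 − 34 = 1
n=83: ⌊(84·70+130)/169⌋ − ⌊(83·70+130)/169⌋ = ⌊6010/169⌋ − ⌊5940/169⌋ = 35 − 35 = 0
n=84: ⌊(85·70+130)/169⌋ − ⌊(84·70+130)/169⌋ = ⌊6080/169⌋ − ⌊6010/169⌋ = 35 − 35 = 0
n=85: ⌊(86·70+130)/169⌋ − ⌊(85·70+130)/169⌋ = ⌊6150/169⌋ − ⌊6080/169⌋ = 36 − 35 = 1
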